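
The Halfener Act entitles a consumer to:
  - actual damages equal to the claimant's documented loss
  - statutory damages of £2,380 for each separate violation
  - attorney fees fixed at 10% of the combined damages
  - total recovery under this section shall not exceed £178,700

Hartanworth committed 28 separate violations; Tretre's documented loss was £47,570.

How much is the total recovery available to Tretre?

Statutory damages: 28 × £2,380 = £66,640
Combined damages: £47,570 + £66,640 = £114,210
Attorney fees: 10% of £114,210 = £11,421
Total before cap: £114,210 + £11,421 = £125,631
Cap at £178,700: £125,631 is within the cap, no reduction.

£125,631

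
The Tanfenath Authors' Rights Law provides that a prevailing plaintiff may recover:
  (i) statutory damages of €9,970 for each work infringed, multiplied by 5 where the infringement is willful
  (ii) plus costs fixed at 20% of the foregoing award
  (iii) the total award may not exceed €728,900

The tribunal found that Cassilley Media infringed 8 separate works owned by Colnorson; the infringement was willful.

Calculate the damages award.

€478,560

Statutory damages: 8 × €9,970 = €79,760
Multiplied by 5: 5 × €79,760 = €398,800
Costs: 20% of €398,800 = €79,760
Award plus costs: €398,800 + €79,760 = €478,560
Cap at €728,900: €478,560 is within the cap, no reduction.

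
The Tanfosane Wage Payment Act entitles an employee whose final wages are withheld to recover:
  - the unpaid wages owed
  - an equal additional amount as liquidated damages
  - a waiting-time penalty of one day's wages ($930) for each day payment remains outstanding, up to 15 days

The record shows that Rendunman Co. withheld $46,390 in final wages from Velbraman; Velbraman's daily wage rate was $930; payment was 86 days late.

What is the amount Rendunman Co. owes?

Liquidated damages (equal amount): $46,390
Penalty days: min(86, 15) = 15
Waiting-time penalty: 15 × $930 = $13,950
Total award: $46,390 + $46,390 + $13,950 = $106,730

$106,730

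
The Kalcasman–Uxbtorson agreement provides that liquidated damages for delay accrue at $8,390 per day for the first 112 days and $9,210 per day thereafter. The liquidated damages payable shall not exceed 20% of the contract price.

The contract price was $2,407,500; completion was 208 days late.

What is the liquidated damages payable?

First 112 days: 112 × $8,390 = $939,680
Remaining days: (208 − 112) × $9,210 = $884,160
Accrued per-day damages: $939,680 + $884,160 = $1,823,840
Cap: 20% of $2,407,500 = $481,500
Cap at $481,500: $1,823,840 exceeds the cap → $481,500

Liquidated damages: $481,500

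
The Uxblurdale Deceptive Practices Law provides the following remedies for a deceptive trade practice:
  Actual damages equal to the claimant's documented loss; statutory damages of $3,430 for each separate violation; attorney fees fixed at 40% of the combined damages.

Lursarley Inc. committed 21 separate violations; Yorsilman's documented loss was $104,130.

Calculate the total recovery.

Statutory damages: 21 × $3,430 = $72,030
Combined damages: $104,130 + $72,030 = $176,160
Attorney fees: 40% of $176,160 = $70,464
Total recovery: $176,160 + $70,464 = $246,624

$246,624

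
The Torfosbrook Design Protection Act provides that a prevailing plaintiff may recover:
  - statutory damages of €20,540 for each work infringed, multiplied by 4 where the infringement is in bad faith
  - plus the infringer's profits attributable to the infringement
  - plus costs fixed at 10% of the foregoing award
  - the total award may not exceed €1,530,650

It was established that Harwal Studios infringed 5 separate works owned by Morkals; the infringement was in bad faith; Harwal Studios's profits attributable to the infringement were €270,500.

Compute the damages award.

Statutory damages: 5 × €20,540 = €102,700
Multiplied by 4: 4 × €102,700 = €410,800
Combined award: €410,800 + €270,500 = €681,300
Costs: 10% of €681,300 = €68,130
Award plus costs: €681,300 + €68,130 = €749,430
Cap at €1,530,650: €749,430 is within the cap, no reduction.

€749,430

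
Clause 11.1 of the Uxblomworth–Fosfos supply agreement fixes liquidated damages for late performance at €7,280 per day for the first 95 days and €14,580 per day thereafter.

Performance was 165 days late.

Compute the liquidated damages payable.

€1,712,200

First 95 days: 95 × €7,280 = €691,600
Remaining days: (165 − 95) × €14,580 = €1,020,600
Accrued per-day damages: €691,600 + €1,020,600 = €1,712,200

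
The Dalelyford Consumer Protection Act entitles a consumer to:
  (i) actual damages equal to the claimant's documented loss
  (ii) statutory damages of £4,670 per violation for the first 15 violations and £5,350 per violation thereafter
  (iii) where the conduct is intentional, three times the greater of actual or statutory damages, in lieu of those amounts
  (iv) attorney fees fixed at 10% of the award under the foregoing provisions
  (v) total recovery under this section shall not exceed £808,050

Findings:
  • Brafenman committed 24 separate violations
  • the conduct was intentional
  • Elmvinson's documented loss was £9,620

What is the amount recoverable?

£390,060

First 15 violations: 15 × £4,670 = £70,050
Remaining violations: (24 − 15) × £5,350 = £48,150
Statutory damages: £70,050 + £48,150 = £118,200
Greater of actual damages (£9,620) or statutory damages (£118,200): £118,200
Trebled: 3 × £118,200 = £354,600
Attorney fees: 10% of £354,600 = £35,460
Total before cap: £354,600 + £35,460 = £390,060
Cap at £808,050: £390,060 is within the cap, no reduction.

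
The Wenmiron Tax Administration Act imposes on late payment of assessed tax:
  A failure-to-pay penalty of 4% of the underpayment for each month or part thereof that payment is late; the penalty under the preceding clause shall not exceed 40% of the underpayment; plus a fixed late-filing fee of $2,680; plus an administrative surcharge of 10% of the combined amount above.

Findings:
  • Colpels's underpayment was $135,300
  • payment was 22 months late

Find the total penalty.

$62,480

Accrued rate: 4% × 22 = 88%, capped at 40% → 40%
Failure-to-pay penalty: 40% of $135,300 = $54,120
Penalty before surcharge: $54,120 + $2,680 = $56,800
Administrative surcharge: 10% of $56,800 = $5,680
Total penalty: $56,800 + $5,680 = $62,480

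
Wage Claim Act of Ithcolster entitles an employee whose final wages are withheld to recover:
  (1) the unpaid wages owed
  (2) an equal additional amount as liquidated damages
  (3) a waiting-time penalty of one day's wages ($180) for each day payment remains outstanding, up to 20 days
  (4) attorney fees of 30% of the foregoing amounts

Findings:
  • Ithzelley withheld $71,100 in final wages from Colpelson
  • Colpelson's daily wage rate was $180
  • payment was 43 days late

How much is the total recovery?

Liquidated damages (equal amount): $71,100
Penalty days: min(43, 20) = 20
Waiting-time penalty: 20 × $180 = $3,600
Subtotal: $71,100 + $71,100 + $3,600 = $145,800
Attorney fees: 30% of $145,800 = $43,740
Total award: $145,800 + $43,740 = $189,540

$189,540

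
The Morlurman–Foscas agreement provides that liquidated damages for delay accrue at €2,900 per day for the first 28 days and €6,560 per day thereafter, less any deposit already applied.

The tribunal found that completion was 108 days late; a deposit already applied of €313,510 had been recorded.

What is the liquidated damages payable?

First 28 days: 28 × €2,900 = €81,200
Remaining days: (108 − 28) × €6,560 = €524,800
Accrued per-day damages: €81,200 + €524,800 = €606,000
Less deposit already applied: €606,000 − €313,510 = €292,490

€292,490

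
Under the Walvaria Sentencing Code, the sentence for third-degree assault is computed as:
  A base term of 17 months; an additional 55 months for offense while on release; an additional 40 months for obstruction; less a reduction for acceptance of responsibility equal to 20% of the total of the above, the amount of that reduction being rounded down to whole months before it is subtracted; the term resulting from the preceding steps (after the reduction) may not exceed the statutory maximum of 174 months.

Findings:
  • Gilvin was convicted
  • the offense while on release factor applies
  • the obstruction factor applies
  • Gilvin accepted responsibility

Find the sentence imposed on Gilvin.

Offense while on release enhancement: +55 months
Obstruction enhancement: +40 months
Adjusted term: 17 months + 55 months + 40 months = 112 months
Acceptance of responsibility reduction: 20% of 112 months = 22 months (rounded down)
After reduction: 112 − 22 = 90 months
Cap at 174 months: 90 months is within the cap, no reduction.

90 months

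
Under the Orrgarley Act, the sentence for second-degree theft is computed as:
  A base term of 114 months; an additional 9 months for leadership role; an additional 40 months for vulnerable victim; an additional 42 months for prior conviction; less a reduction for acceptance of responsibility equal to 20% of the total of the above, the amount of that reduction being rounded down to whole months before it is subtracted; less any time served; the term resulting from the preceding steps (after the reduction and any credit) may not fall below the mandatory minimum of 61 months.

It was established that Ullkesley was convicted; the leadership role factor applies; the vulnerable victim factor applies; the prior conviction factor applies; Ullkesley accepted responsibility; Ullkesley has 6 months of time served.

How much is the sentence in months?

Leadership role enhancement: +9 months
Vulnerable victim enhancement: +40 months
Prior conviction enhancement: +42 months
Adjusted term: 114 months + 9 months + 40 months + 42 months = 205 months
Acceptance of responsibility reduction: 20% of 205 months = 41 months (rounded down)
After reduction: 205 − 41 = 164 months
Less time served: 164 months − 6 months = 158 months
Minimum 61 months: 158 months meets the minimum, no increase.

158 months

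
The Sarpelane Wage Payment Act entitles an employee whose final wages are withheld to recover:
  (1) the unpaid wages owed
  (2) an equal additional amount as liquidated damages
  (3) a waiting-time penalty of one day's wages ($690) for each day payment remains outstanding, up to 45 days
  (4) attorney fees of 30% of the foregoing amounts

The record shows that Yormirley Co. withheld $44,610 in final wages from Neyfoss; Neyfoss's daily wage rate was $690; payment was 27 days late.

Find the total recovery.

Liquidated damages (equal amount): $44,610
Penalty days: min(27, 45) = 27
Waiting-time penalty: 27 × $690 = $18,630
Subtotal: $44,610 + $44,610 + $18,630 = $107,850
Attorney fees: 30% of $107,850 = $32,355
Total award: $107,850 + $32,355 = $140,205

Total award: $140,205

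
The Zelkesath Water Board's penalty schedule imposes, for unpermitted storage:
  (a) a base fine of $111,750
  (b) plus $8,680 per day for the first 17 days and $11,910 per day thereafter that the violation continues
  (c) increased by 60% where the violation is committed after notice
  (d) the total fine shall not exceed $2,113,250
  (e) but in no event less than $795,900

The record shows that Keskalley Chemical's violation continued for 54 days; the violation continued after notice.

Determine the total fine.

$1,119,968

First 17 days: 17 × $8,680 = $147,560
Remaining days: (54 − 17) × $11,910 = $440,670
Per-day component: $147,560 + $440,670 = $588,230
Base plus per-day: $111,750 + $588,230 = $699,980
Enhancement: 60% of $699,980 = $419,988
Enhanced fine: $699,980 + $419,988 = $1,119,968
Cap at $2,113,250: $1,119,968 is within the cap, no reduction.
Minimum $795,900: $1,119,968 meets the minimum, no increase.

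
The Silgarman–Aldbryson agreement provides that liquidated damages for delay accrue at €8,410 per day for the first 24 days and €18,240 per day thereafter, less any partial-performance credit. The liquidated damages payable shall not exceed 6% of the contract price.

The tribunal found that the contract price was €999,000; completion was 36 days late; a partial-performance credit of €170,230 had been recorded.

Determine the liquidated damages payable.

€59,940

First 24 days: 24 × €8,410 = €201,840
Remaining days: (36 − 24) × €18,240 = €218,880
Accrued per-day damages: €201,840 + €218,880 = €420,720
Less partial-performance credit: €420,720 − €170,230 = €250,490
Cap: 6% of €999,000 = €59,940
Cap at €59,940: €250,490 exceeds the cap → €59,940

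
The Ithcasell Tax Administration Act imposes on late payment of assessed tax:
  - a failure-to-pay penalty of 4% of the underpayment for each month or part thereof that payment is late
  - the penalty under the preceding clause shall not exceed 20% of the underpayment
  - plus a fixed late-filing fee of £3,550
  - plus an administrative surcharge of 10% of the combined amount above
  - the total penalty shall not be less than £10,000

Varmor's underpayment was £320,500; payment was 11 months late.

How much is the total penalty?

Accrued rate: 4% × 11 = 44%, capped at 20% → 20%
Failure-to-pay penalty: 20% of £320,500 = £64,100
Penalty before surcharge: £64,100 + £3,550 = £67,650
Administrative surcharge: 10% of £67,650 = £6,765
Total penalty: £67,650 + £6,765 = £74,415
Minimum £10,000: £74,415 meets the minimum, no increase.

£74,415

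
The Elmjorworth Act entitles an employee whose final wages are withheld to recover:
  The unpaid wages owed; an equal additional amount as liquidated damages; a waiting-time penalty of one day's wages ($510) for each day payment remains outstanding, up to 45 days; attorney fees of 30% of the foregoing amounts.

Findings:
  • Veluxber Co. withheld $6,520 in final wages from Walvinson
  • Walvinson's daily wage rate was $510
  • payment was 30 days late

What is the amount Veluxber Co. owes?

Liquidated damages (equal amount): $6,520
Penalty days: min(30, 45) = 30
Waiting-time penalty: 30 × $510 = $15,300
Subtotal: $6,520 + $6,520 + $15,300 = $28,340
Attorney fees: 30% of $28,340 = $8,502
Total award: $28,340 + $8,502 = $36,842

$36,842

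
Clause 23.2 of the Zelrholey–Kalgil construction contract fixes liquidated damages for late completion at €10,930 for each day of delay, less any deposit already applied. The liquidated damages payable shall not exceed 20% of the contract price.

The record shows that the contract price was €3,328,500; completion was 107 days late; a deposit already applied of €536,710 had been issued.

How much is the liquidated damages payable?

Liquidated damages: €632,800

Per-day damages: 107 × €10,930 = €1,169,510
Less deposit already applied: €1,169,510 − €536,710 = €632,800
Cap: 20% of €3,328,500 = €665,700
Cap at €665,700: €632,800 is within the cap, no reduction.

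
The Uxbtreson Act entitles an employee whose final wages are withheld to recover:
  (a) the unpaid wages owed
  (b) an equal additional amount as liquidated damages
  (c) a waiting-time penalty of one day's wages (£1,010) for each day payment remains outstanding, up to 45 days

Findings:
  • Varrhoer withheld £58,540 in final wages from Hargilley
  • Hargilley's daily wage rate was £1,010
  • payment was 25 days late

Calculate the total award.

£142,330

Liquidated damages (equal amount): £58,540
Penalty days: min(25, 45) = 25
Waiting-time penalty: 25 × £1,010 = £25,250
Total award: £58,540 + £58,540 + £25,250 = £142,330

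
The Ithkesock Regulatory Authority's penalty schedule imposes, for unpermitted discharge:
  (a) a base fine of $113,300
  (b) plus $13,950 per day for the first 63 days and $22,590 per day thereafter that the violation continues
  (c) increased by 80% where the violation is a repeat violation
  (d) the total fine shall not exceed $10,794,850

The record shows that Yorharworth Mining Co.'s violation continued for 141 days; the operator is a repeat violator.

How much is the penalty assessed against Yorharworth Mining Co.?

$4,957,506

First 63 days: 63 × $13,950 = $878,850
Remaining days: (141 − 63) × $22,590 = $1,762,020
Per-day component: $878,850 + $1,762,020 = $2,640,870
Base plus per-day: $113,300 + $2,640,870 = $2,754,170
Enhancement: 80% of $2,754,170 = $2,203,336
Enhanced fine: $2,754,170 + $2,203,336 = $4,957,506
Cap at $10,794,850: $4,957,506 is within the cap, no reduction.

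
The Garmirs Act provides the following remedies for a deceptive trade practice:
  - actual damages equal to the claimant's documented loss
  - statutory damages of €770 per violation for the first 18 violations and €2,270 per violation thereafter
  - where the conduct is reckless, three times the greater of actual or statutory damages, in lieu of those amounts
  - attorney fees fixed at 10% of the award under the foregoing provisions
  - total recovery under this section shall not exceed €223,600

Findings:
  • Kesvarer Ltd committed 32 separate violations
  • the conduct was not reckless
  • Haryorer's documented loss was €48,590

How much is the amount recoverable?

First 18 violations: 18 × €770 = €13,860
Remaining violations: (32 − 18) × €2,270 = €31,780
Statutory damages: €13,860 + €31,780 = €45,640
Conduct not reckless: the in-lieu enhancement does not apply.
Actual plus statutory damages: €48,590 + €45,640 = €94,230
Attorney fees: 10% of €94,230 = €9,423
Total before cap: €94,230 + €9,423 = €103,653
Cap at €223,600: €103,653 is within the cap, no reduction.

€103,653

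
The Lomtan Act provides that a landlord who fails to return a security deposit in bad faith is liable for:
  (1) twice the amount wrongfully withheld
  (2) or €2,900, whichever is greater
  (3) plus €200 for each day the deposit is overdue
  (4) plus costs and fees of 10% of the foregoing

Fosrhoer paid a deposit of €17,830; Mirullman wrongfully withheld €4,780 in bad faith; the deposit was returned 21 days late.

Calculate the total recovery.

Recovery: €15,136

Doubled: 2 × €4,780 = €9,560
Minimum €2,900: €9,560 meets the minimum, no increase.
Late-return penalty: 21 × €200 = €4,200
Damages plus late penalty: €9,560 + €4,200 = €13,760
Costs and fees: 10% of €13,760 = €1,376
Total recovery: €13,760 + €1,376 = €15,136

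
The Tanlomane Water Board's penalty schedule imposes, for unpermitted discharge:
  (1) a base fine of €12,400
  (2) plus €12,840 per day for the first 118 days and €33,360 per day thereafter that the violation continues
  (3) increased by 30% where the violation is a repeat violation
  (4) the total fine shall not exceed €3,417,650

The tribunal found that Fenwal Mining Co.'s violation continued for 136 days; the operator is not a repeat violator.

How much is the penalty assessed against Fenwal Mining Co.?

€2,128,000

First 118 days: 118 × €12,840 = €1,515,120
Remaining days: (136 − 118) × €33,360 = €600,480
Per-day component: €1,515,120 + €600,480 = €2,115,600
Base plus per-day: €12,400 + €2,115,600 = €2,128,000
The operator is not a repeat violator: no 30% increase.
Cap at €3,417,650: €2,128,000 is within the cap, no reduction.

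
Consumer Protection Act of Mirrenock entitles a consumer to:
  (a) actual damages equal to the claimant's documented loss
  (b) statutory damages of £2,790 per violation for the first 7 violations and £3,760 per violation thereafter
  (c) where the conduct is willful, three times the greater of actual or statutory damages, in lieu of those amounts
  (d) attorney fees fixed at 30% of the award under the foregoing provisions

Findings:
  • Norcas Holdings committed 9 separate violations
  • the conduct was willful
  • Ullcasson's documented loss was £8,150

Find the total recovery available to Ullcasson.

First 7 violations: 7 × £2,790 = £19,530
Remaining violations: (9 − 7) × £3,760 = £7,520
Statutory damages: £19,530 + £7,520 = £27,050
Greater of actual damages (£8,150) or statutory damages (£27,050): £27,050
Trebled: 3 × £27,050 = £81,150
Attorney fees: 30% of £81,150 = £24,345
Total recovery: £81,150 + £24,345 = £105,495

£105,495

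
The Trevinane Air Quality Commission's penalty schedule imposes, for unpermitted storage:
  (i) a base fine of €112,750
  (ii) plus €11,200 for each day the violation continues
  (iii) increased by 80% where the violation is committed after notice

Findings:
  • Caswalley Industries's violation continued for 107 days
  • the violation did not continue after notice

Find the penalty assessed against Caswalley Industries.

Per-day component: 107 × €11,200 = €1,198,400
Base plus per-day: €112,750 + €1,198,400 = €1,311,150
The violation did not continue after notice: no 80% increase.

€1,311,150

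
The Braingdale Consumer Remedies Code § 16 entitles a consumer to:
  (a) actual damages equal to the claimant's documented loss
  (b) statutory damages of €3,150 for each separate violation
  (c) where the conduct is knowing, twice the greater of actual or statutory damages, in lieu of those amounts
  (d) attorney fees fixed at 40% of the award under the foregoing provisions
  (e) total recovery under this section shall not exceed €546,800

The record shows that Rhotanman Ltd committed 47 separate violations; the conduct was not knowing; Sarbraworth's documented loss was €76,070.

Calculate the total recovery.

Statutory damages: 47 × €3,150 = €148,050
Conduct not knowing: the in-lieu enhancement does not apply.
Actual plus statutory damages: €76,070 + €148,050 = €224,120
Attorney fees: 40% of €224,120 = €89,648
Total before cap: €224,120 + €89,648 = €313,768
Cap at €546,800: €313,768 is within the cap, no reduction.

€313,768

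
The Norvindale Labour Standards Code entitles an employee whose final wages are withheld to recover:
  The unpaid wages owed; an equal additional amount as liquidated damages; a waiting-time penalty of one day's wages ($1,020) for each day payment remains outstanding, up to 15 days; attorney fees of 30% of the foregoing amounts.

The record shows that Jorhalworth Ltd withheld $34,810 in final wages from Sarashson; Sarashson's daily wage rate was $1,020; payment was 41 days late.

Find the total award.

Liquidated damages (equal amount): $34,810
Penalty days: min(41, 15) = 15
Waiting-time penalty: 15 × $1,020 = $15,300
Subtotal: $34,810 + $34,810 + $15,300 = $84,920
Attorney fees: 30% of $84,920 = $25,476
Total award: $84,920 + $25,476 = $110,396

$110,396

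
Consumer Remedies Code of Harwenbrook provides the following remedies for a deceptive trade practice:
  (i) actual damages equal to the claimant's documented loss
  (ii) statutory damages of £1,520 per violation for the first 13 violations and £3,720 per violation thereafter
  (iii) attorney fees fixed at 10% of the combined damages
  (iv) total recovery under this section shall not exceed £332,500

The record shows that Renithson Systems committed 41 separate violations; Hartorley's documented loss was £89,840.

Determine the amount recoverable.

£235,136

First 13 violations: 13 × £1,520 = £19,760
Remaining violations: (41 − 13) × £3,720 = £104,160
Statutory damages: £19,760 + £104,160 = £123,920
Combined damages: £89,840 + £123,920 = £213,760
Attorney fees: 10% of £213,760 = £21,376
Total before cap: £213,760 + £21,376 = £235,136
Cap at £332,500: £235,136 is within the cap, no reduction.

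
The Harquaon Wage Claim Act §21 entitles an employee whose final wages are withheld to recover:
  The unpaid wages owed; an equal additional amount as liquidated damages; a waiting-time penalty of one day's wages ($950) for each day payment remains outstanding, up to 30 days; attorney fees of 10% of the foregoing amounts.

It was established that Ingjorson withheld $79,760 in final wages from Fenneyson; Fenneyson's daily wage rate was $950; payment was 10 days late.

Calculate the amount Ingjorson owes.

Liquidated damages (equal amount): $79,760
Penalty days: min(10, 30) = 10
Waiting-time penalty: 10 × $950 = $9,500
Subtotal: $79,760 + $79,760 + $9,500 = $169,020
Attorney fees: 10% of $169,020 = $16,902
Total award: $169,020 + $16,902 = $185,922

$185,922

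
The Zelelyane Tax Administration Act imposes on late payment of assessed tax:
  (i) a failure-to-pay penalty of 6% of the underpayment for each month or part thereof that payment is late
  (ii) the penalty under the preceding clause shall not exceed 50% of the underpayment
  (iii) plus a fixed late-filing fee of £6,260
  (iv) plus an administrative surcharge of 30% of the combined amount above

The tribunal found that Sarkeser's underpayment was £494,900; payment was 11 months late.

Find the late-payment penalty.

£329,823

Accrued rate: 6% × 11 = 66%, capped at 50% → 50%
Failure-to-pay penalty: 50% of £494,900 = £247,450
Penalty before surcharge: £247,450 + £6,260 = £253,710
Administrative surcharge: 30% of £253,710 = £76,113
Total penalty: £253,710 + £76,113 = £329,823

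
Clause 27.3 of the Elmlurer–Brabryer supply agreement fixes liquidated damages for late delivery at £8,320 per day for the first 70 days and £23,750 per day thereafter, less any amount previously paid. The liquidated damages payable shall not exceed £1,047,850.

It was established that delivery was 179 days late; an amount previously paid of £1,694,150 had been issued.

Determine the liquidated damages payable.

Liquidated damages: £1,047,850

First 70 days: 70 × £8,320 = £582,400
Remaining days: (179 − 70) × £23,750 = £2,588,750
Accrued per-day damages: £582,400 + £2,588,750 = £3,171,150
Less amount previously paid: £3,171,150 − £1,694,150 = £1,477,000
Cap at £1,047,850: £1,477,000 exceeds the cap → £1,047,850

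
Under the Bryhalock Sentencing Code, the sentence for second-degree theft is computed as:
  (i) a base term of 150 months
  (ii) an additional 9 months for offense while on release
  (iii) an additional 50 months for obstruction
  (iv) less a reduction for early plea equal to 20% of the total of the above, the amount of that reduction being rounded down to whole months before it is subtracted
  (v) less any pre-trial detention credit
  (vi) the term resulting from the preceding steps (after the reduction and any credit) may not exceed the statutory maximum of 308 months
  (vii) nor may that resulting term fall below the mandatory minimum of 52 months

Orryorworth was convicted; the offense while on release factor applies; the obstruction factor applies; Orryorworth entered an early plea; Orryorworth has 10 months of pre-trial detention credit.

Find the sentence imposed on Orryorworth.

Offense while on release enhancement: +9 months
Obstruction enhancement: +50 months
Adjusted term: 150 months + 9 months + 50 months = 209 months
Early plea reduction: 20% of 209 months = 41 months (rounded down)
After reduction: 209 − 41 = 168 months
Less pre-trial detention credit: 168 months − 10 months = 158 months
Cap at 308 months: 158 months is within the cap, no reduction.
Minimum 52 months: 158 months meets the minimum, no increase.

158 months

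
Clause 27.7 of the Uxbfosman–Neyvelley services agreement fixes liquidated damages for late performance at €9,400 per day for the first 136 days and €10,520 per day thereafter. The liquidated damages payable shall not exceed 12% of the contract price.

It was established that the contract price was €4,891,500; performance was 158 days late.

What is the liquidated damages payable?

First 136 days: 136 × €9,400 = €1,278,400
Remaining days: (158 − 136) × €10,520 = €231,440
Accrued per-day damages: €1,278,400 + €231,440 = €1,509,840
Cap: 12% of €4,891,500 = €586,980
Cap at €586,980: €1,509,840 exceeds the cap → €586,980

€586,980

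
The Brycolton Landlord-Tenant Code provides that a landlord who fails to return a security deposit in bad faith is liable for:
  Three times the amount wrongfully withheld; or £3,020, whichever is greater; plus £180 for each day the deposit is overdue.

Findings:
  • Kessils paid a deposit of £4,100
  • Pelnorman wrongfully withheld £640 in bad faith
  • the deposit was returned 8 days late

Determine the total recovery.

Trebled: 3 × £640 = £1,920
Minimum £3,020: £1,920 is below the minimum → £3,020
Late-return penalty: 8 × £180 = £1,440
Damages plus late penalty: £3,020 + £1,440 = £4,460

£4,460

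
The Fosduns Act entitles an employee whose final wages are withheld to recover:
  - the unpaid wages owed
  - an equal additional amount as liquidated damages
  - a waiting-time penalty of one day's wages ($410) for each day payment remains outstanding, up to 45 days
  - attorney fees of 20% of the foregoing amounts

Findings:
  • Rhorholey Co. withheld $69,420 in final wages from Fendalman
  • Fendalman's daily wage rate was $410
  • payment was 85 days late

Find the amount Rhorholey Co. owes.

$188,748

Liquidated damages (equal amount): $69,420
Penalty days: min(85, 45) = 45
Waiting-time penalty: 45 × $410 = $18,450
Subtotal: $69,420 + $69,420 + $18,450 = $157,290
Attorney fees: 20% of $157,290 = $31,458
Total award: $157,290 + $31,458 = $188,748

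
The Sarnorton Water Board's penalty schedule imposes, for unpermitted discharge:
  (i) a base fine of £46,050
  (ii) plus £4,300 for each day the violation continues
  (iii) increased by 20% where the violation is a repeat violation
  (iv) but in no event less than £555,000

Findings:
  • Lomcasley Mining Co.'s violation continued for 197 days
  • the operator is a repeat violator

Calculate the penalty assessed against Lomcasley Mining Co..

Per-day component: 197 × £4,300 = £847,100
Base plus per-day: £46,050 + £847,100 = £893,150
Enhancement: 20% of £893,150 = £178,630
Enhanced fine: £893,150 + £178,630 = £1,071,780
Minimum £555,000: £1,071,780 meets the minimum, no increase.

Civil penalty: £1,071,780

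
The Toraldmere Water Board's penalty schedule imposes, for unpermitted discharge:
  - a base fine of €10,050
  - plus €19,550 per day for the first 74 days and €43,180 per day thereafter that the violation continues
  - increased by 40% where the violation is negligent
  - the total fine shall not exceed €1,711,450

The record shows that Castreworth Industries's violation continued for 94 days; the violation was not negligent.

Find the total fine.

First 74 days: 74 × €19,550 = €1,446,700
Remaining days: (94 − 74) × €43,180 = €863,600
Per-day component: €1,446,700 + €863,600 = €2,310,300
Base plus per-day: €10,050 + €2,310,300 = €2,320,350
The violation was not negligent: no 40% increase.
Cap at €1,711,450: €2,320,350 exceeds the cap → €1,711,450

€1,711,450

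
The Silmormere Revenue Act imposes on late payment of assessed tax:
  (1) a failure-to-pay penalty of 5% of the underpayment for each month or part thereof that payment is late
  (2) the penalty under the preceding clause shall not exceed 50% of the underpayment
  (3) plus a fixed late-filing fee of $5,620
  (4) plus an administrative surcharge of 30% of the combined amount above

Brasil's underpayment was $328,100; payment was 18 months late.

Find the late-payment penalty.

$220,571

Accrued rate: 5% × 18 = 90%, capped at 50% → 50%
Failure-to-pay penalty: 50% of $328,100 = $164,050
Penalty before surcharge: $164,050 + $5,620 = $169,670
Administrative surcharge: 30% of $169,670 = $50,901
Total penalty: $169,670 + $50,901 = $220,571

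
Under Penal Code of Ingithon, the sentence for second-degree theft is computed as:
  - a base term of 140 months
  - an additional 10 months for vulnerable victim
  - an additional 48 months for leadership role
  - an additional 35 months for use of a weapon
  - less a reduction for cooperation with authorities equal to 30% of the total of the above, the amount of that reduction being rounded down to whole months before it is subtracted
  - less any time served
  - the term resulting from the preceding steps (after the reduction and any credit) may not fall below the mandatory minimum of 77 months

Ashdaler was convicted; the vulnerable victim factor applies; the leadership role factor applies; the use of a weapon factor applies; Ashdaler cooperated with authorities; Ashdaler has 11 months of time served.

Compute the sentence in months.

Vulnerable victim enhancement: +10 months
Leadership role enhancement: +48 months
Use of a weapon enhancement: +35 months
Adjusted term: 140 months + 10 months + 48 months + 35 months = 233 months
Cooperation with authorities reduction: 30% of 233 months = 69 months (rounded down)
After reduction: 233 − 69 = 164 months
Less time served: 164 months − 11 months = 153 months
Minimum 77 months: 153 months meets the minimum, no increase.

153 months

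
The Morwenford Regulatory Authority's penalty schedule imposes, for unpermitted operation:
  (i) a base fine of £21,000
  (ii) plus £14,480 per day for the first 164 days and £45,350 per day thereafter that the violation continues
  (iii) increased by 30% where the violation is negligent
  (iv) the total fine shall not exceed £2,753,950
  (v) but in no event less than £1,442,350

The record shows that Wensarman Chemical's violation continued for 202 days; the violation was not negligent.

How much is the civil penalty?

First 164 days: 164 × £14,480 = £2,374,720
Remaining days: (202 − 164) × £45,350 = £1,723,300
Per-day component: £2,374,720 + £1,723,300 = £4,098,020
Base plus per-day: £21,000 + £4,098,020 = £4,119,020
The violation was not negligent: no 30% increase.
Cap at £2,753,950: £4,119,020 exceeds the cap → £2,753,950
Minimum £1,442,350: £2,753,950 meets the minimum, no increase.

£2,753,950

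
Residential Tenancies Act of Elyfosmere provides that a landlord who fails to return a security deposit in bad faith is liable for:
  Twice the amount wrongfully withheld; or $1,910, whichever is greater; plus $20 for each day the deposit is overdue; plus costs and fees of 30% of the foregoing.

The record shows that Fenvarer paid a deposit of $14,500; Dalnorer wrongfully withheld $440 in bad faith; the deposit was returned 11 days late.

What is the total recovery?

Doubled: 2 × $440 = $880
Minimum $1,910: $880 is below the minimum → $1,910
Late-return penalty: 11 × $20 = $220
Damages plus late penalty: $1,910 + $220 = $2,130
Costs and fees: 30% of $2,130 = $639
Total recovery: $2,130 + $639 = $2,769

$2,769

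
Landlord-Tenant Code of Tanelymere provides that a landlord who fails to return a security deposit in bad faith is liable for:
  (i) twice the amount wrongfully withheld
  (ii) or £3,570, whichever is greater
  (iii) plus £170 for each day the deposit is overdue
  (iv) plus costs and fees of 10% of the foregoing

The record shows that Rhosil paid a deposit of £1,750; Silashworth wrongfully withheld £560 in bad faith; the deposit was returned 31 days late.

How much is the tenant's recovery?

£9,724

Doubled: 2 × £560 = £1,120
Minimum £3,570: £1,120 is below the minimum → £3,570
Late-return penalty: 31 × £170 = £5,270
Damages plus late penalty: £3,570 + £5,270 = £8,840
Costs and fees: 10% of £8,840 = £884
Total recovery: £8,840 + £884 = £9,724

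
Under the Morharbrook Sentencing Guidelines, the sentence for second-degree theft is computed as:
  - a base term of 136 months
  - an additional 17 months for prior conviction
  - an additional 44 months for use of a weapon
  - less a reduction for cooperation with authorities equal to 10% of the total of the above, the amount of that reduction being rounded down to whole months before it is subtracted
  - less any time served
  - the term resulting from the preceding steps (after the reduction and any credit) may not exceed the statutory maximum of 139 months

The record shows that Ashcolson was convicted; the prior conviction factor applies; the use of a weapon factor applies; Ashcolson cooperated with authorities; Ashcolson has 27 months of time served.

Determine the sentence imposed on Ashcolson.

139 months

Prior conviction enhancement: +17 months
Use of a weapon enhancement: +44 months
Adjusted term: 136 months + 17 months + 44 months = 197 months
Cooperation with authorities reduction: 10% of 197 months = 19 months (rounded down)
After reduction: 197 − 19 = 178 months
Less time served: 178 months − 27 months = 151 months
Cap at 139 months: 151 months exceeds the cap → 139 months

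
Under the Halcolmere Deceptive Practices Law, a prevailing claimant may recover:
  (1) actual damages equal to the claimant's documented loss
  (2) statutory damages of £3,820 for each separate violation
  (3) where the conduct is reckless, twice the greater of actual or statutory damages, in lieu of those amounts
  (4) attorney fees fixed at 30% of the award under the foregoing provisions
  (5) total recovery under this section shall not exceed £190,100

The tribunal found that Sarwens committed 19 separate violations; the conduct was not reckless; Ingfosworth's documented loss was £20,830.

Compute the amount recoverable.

Statutory damages: 19 × £3,820 = £72,580
Conduct not reckless: the in-lieu enhancement does not apply.
Actual plus statutory damages: £20,830 + £72,580 = £93,410
Attorney fees: 30% of £93,410 = £28,023
Total before cap: £93,410 + £28,023 = £121,433
Cap at £190,100: £121,433 is within the cap, no reduction.

£121,433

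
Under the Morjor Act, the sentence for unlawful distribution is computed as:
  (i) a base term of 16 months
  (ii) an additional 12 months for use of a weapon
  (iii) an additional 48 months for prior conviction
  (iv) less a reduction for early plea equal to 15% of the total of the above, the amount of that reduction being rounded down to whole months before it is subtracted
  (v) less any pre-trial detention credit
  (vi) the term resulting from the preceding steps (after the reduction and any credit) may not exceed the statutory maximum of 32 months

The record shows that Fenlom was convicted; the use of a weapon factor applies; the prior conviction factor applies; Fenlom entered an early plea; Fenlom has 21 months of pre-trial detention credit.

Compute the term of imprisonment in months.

Use of a weapon enhancement: +12 months
Prior conviction enhancement: +48 months
Adjusted term: 16 months + 12 months + 48 months = 76 months
Early plea reduction: 15% of 76 months = 11 months (rounded down)
After reduction: 76 − 11 = 65 months
Less pre-trial detention credit: 65 months − 21 months = 44 months
Cap at 32 months: 44 months exceeds the cap → 32 months

32 months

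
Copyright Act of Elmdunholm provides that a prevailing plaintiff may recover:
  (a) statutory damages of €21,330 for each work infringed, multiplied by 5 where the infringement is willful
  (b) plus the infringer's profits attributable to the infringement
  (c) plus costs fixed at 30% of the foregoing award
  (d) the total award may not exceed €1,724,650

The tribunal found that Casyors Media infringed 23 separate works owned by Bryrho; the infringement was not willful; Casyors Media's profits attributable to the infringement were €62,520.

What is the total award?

Statutory damages: 23 × €21,330 = €490,590
Infringement not willful: no ×5 enhancement.
Combined award: €490,590 + €62,520 = €553,110
Costs: 30% of €553,110 = €165,933
Award plus costs: €553,110 + €165,933 = €719,043
Cap at €1,724,650: €719,043 is within the cap, no reduction.

€719,043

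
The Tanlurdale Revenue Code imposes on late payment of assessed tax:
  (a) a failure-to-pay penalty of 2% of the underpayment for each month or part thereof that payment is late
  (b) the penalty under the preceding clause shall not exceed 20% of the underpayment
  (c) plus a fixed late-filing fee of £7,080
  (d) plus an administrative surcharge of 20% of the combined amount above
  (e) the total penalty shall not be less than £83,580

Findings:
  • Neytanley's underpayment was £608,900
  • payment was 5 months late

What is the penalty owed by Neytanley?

Penalty: £83,580

Accrued rate: 2% × 5 = 10%, capped at 20% → 10%
Failure-to-pay penalty: 10% of £608,900 = £60,890
Penalty before surcharge: £60,890 + £7,080 = £67,970
Administrative surcharge: 20% of £67,970 = £13,594
Total penalty: £67,970 + £13,594 = £81,564
Minimum £83,580: £81,564 is below the minimum → £83,580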